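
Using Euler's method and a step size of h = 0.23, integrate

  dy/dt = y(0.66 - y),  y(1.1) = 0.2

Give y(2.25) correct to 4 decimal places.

Euler: y_{n+1} = y_n + h·f(t_n, y_n).
t=1.100000, y=0.200000: f=0.092000 → y ← 0.200000 + 0.23·0.092000 = 0.221160
t=1.330000, y=0.221160: f=0.097054 → y ← 0.221160 + 0.23·0.097054 = 0.243482
t=1.560000, y=0.243482: f=0.101415 → y ← 0.243482 + 0.23·0.101415 = 0.266808
t=1.790000, y=0.266808: f=0.104907 → y ← 0.266808 + 0.23·0.104907 = 0.290936
t=2.020000, y=0.290936: f=0.107374 → y ← 0.290936 + 0.23·0.107374 = 0.315632
y(2.25) ≈ 0.3156

0.3156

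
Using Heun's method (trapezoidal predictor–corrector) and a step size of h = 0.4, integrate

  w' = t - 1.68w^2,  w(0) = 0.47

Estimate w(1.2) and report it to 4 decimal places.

0.6946

Heun: k1 = f(t_n, w_n); k2 = f(t_n + h, w_n + h·k1); w_{n+1} = w_n + (h/2)·(k1 + k2).
t=0.000000, w=0.470000:
  k1 = f(0.000000, 0.470000) = -0.371112
  k2 = f(0.400000, 0.321555) = 0.226292
  w ← 0.470000 + (0.4/2)·(-0.371112 + 0.226292) = 0.441036
t=0.400000, w=0.441036:
  k1 = f(0.400000, 0.441036) = 0.073219
  k2 = f(0.800000, 0.470323) = 0.428377
  w ← 0.441036 + (0.4/2)·(0.073219 + 0.428377) = 0.541355
t=0.800000, w=0.541355:
  k1 = f(0.800000, 0.541355) = 0.307650
  k2 = f(1.200000, 0.664415) = 0.458368
  w ← 0.541355 + (0.4/2)·(0.307650 + 0.458368) = 0.694559
w(1.2) ≈ 0.6946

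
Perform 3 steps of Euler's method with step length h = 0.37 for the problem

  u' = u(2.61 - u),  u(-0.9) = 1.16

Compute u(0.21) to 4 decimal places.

2.5709

Euler: u_{n+1} = u_n + h·f(x_n, u_n).
x=-0.900000, u=1.160000: f=1.682000 → u ← 1.160000 + 0.37·1.682000 = 1.782340
x=-0.530000, u=1.782340: f=1.475172 → u ← 1.782340 + 0.37·1.475172 = 2.328153
x=-0.160000, u=2.328153: f=0.656182 → u ← 2.328153 + 0.37·0.656182 = 2.570941
u(0.21) ≈ 2.5709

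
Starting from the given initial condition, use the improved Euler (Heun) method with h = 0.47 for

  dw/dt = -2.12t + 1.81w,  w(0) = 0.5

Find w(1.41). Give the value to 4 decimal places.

0.7052

Heun: k1 = f(t_n, w_n); k2 = f(t_n + h, w_n + h·k1); w_{n+1} = w_n + (h/2)·(k1 + k2).
t=0.000000, w=0.500000:
  k1 = f(0.000000, 0.500000) = 0.905000
  k2 = f(0.470000, 0.925350) = 0.678484
  w ← 0.500000 + (0.47/2)·(0.905000 + 0.678484) = 0.872119
t=0.470000, w=0.872119:
  k1 = f(0.470000, 0.872119) = 0.582135
  k2 = f(0.940000, 1.145722) = 0.080957
  w ← 0.872119 + (0.47/2)·(0.582135 + 0.080957) = 1.027945
t=0.940000, w=1.027945:
  k1 = f(0.940000, 1.027945) = -0.132219
  k2 = f(1.410000, 0.965802) = -1.241098
  w ← 1.027945 + (0.47/2)·(-0.132219 + (-1.241098)) = 0.705215
w(1.41) ≈ 0.7052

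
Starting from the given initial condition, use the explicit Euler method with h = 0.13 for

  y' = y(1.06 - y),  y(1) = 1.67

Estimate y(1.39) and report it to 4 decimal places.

1.3705

Euler: y_{n+1} = y_n + h·f(x_n, y_n).
x=1.000000, y=1.670000: f=-1.018700 → y ← 1.670000 + 0.13·(-1.018700) = 1.537569
x=1.130000, y=1.537569: f=-0.734295 → y ← 1.537569 + 0.13·(-0.734295) = 1.442111
x=1.260000, y=1.442111: f=-0.551046 → y ← 1.442111 + 0.13·(-0.551046) = 1.370475
y(1.39) ≈ 1.3705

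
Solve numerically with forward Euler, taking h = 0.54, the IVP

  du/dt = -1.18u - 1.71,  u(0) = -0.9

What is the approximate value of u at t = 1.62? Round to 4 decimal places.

-1.4229

Euler: u_{n+1} = u_n + h·f(t_n, u_n).
t=0.000000, u=-0.900000: f=-0.648000 → u ← -0.900000 + 0.54·(-0.648000) = -1.249920
t=0.540000, u=-1.249920: f=-0.235094 → u ← -1.249920 + 0.54·(-0.235094) = -1.376871
t=1.080000, u=-1.376871: f=-0.085292 → u ← -1.376871 + 0.54·(-0.085292) = -1.422929
u(1.62) ≈ -1.4229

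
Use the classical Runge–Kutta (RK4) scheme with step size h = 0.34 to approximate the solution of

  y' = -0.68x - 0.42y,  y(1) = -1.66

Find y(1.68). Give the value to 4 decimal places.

-1.7931

RK4: k1 = f(x_n, y_n); k2 = f(x_n + h/2, y_n + (h/2)·k1); k3 = f(x_n + h/2, y_n + (h/2)·k2); k4 = f(x_n + h, y_n + h·k3); y_{n+1} = y_n + (h/6)·(k1 + 2k2 + 2k3 + k4).
x=1.000000, y=-1.660000:
  k1 = f(1.000000, -1.660000) = 0.017200
  k2 = f(1.170000, -1.657076) = -0.099628
  k3 = f(1.170000, -1.676937) = -0.091287
  k4 = f(1.340000, -1.691037) = -0.200964
  y ← -1.660000 + (0.34/6)·(k1 + 2k2 + 2k3 + k4) = -1.692050
x=1.340000, y=-1.692050:
  k1 = f(1.340000, -1.692050) = -0.200539
  k2 = f(1.510000, -1.726142) = -0.301820
  k3 = f(1.510000, -1.743360) = -0.294589
  k4 = f(1.680000, -1.792211) = -0.389672
  y ← -1.692050 + (0.34/6)·(k1 + 2k2 + 2k3 + k4) = -1.793089
y(1.68) ≈ -1.7931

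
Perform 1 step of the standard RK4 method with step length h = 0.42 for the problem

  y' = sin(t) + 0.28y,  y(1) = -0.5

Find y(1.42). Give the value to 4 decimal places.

RK4: k1 = f(t_n, y_n); k2 = f(t_n + h/2, y_n + (h/2)·k1); k3 = f(t_n + h/2, y_n + (h/2)·k2); k4 = f(t_n + h, y_n + h·k3); y_{n+1} = y_n + (h/6)·(k1 + 2k2 + 2k3 + k4).
t=1.000000, y=-0.500000:
  k1 = f(1.000000, -0.500000) = 0.701471
  k2 = f(1.210000, -0.352691) = 0.836862
  k3 = f(1.210000, -0.324259) = 0.844824
  k4 = f(1.420000, -0.145174) = 0.948003
  y ← -0.500000 + (0.42/6)·(k1 + 2k2 + 2k3 + k4) = -0.149101
y(1.42) ≈ -0.1491

-0.1491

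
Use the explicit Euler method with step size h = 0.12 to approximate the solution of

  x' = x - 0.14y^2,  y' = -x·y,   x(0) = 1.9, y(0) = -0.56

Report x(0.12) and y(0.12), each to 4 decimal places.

Euler on (x,y): x_{n+1} = x_n + h·x', y_{n+1} = y_n + h·y'.
0.000000: (1.900000, -0.560000); f=(1.856096, 1.064000) → (2.122732, -0.432320)
(x(0.12), y(0.12)) ≈ (2.1227, -0.4323)

2.1227, -0.4323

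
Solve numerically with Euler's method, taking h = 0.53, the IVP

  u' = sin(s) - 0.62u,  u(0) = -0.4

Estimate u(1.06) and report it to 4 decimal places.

0.0876

Euler: u_{n+1} = u_n + h·f(s_n, u_n).
s=0.000000, u=-0.400000: f=0.248000 → u ← -0.400000 + 0.53·0.248000 = -0.268560
s=0.530000, u=-0.268560: f=0.672041 → u ← -0.268560 + 0.53·0.672041 = 0.087621
u(1.06) ≈ 0.0876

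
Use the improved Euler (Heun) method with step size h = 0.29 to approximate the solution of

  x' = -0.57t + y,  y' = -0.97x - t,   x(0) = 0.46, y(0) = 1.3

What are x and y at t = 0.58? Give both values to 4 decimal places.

0.9897, 0.6888

Heun on (x,y): k1 = f(t_n, state_n); k2 = f(t_n + h, state_n + h·k1); state_{n+1} = state_n + (h/2)·(k1 + k2).
0.000000: (0.460000, 1.300000)
  k1 = (1.300000, -0.446200)
  predictor → (0.837000, 1.170602)
  k2 = (1.005302, -1.101890)
  → (0.794269, 1.075527)
0.290000: (0.794269, 1.075527)
  k1 = (0.910227, -1.060441)
  predictor → (1.058235, 0.767999)
  k2 = (0.437399, -1.606488)
  → (0.989675, 0.688822)
(x(0.58), y(0.58)) ≈ (0.9897, 0.6888)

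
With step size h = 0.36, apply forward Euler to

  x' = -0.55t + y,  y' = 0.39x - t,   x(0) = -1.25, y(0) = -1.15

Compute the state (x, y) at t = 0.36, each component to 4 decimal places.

Euler on (x,y): x_{n+1} = x_n + h·x', y_{n+1} = y_n + h·y'.
0.000000: (-1.250000, -1.150000); f=(-1.150000, -0.487500) → (-1.664000, -1.325500)
(x(0.36), y(0.36)) ≈ (-1.6640, -1.3255)

-1.6640, -1.3255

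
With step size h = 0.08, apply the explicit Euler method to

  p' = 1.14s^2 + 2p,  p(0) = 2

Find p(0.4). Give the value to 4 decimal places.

Euler: p_{n+1} = p_n + h·f(s_n, p_n).
s=0.000000, p=2.000000: f=4.000000 → p ← 2.000000 + 0.08·4.000000 = 2.320000
s=0.080000, p=2.320000: f=4.647296 → p ← 2.320000 + 0.08·4.647296 = 2.691784
s=0.160000, p=2.691784: f=5.412751 → p ← 2.691784 + 0.08·5.412751 = 3.124804
s=0.240000, p=3.124804: f=6.315272 → p ← 3.124804 + 0.08·6.315272 = 3.630026
s=0.320000, p=3.630026: f=7.376787 → p ← 3.630026 + 0.08·7.376787 = 4.220168
p(0.4) ≈ 4.2202

4.2202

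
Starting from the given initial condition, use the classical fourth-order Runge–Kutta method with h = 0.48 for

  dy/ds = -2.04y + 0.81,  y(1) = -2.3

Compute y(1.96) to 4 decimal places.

RK4: k1 = f(s_n, y_n); k2 = f(s_n + h/2, y_n + (h/2)·k1); k3 = f(s_n + h/2, y_n + (h/2)·k2); k4 = f(s_n + h, y_n + h·k3); y_{n+1} = y_n + (h/6)·(k1 + 2k2 + 2k3 + k4).
s=1.000000, y=-2.300000:
  k1 = f(1.000000, -2.300000) = 5.502000
  k2 = f(1.240000, -0.979520) = 2.808221
  k3 = f(1.240000, -1.626027) = 4.127095
  k4 = f(1.480000, -0.318994) = 1.460748
  y ← -2.300000 + (0.48/6)·(k1 + 2k2 + 2k3 + k4) = -0.633330
s=1.480000, y=-0.633330:
  k1 = f(1.480000, -0.633330) = 2.101992
  k2 = f(1.720000, -0.128851) = 1.072857
  k3 = f(1.720000, -0.375844) = 1.576722
  k4 = f(1.960000, 0.123497) = 0.558067
  y ← -0.633330 + (0.48/6)·(k1 + 2k2 + 2k3 + k4) = 0.003408
y(1.96) ≈ 0.0034

0.0034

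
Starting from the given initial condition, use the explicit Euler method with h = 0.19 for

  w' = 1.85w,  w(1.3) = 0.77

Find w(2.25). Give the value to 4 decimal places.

3.4719

Euler: w_{n+1} = w_n + h·f(x_n, w_n).
x=1.300000, w=0.770000: f=1.424500 → w ← 0.770000 + 0.19·1.424500 = 1.040655
x=1.490000, w=1.040655: f=1.925212 → w ← 1.040655 + 0.19·1.925212 = 1.406445
x=1.680000, w=1.406445: f=2.601924 → w ← 1.406445 + 0.19·2.601924 = 1.900811
x=1.870000, w=1.900811: f=3.516500 → w ← 1.900811 + 0.19·3.516500 = 2.568946
x=2.060000, w=2.568946: f=4.752550 → w ← 2.568946 + 0.19·4.752550 = 3.471930
w(2.25) ≈ 3.4719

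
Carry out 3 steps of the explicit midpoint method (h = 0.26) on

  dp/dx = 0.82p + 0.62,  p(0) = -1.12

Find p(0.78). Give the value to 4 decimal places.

Midpoint: k1 = f(x_n, p_n); k2 = f(x_n + h/2, p_n + (h/2)·k1); p_{n+1} = p_n + h·k2.
x=0.000000, p=-1.120000:
  k1 = f(0.000000, -1.120000) = -0.298400
  k2 = f(0.130000, -1.158792) = -0.330209
  p ← -1.120000 + 0.26·(-0.330209) = -1.205854
x=0.260000, p=-1.205854:
  k1 = f(0.260000, -1.205854) = -0.368801
  k2 = f(0.390000, -1.253799) = -0.408115
  p ← -1.205854 + 0.26·(-0.408115) = -1.311964
x=0.520000, p=-1.311964:
  k1 = f(0.520000, -1.311964) = -0.455811
  k2 = f(0.650000, -1.371220) = -0.504400
  p ← -1.311964 + 0.26·(-0.504400) = -1.443108
p(0.78) ≈ -1.4431

-1.4431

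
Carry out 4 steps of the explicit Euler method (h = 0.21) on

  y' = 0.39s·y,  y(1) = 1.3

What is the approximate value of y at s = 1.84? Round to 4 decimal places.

1.9560

Euler: y_{n+1} = y_n + h·f(s_n, y_n).
s=1.000000, y=1.300000: f=0.507000 → y ← 1.300000 + 0.21·0.507000 = 1.406470
s=1.210000, y=1.406470: f=0.663713 → y ← 1.406470 + 0.21·0.663713 = 1.545850
s=1.420000, y=1.545850: f=0.856092 → y ← 1.545850 + 0.21·0.856092 = 1.725629
s=1.630000, y=1.725629: f=1.096982 → y ← 1.725629 + 0.21·1.096982 = 1.955995
y(1.84) ≈ 1.9560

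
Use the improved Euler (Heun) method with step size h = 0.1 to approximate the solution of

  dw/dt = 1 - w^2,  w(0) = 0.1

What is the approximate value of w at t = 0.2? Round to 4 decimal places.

0.2913

Heun: k1 = f(t_n, w_n); k2 = f(t_n + h, w_n + h·k1); w_{n+1} = w_n + (h/2)·(k1 + k2).
t=0.000000, w=0.100000:
  k1 = f(0.000000, 0.100000) = 0.990000
  k2 = f(0.100000, 0.199000) = 0.960399
  w ← 0.100000 + (0.1/2)·(0.990000 + 0.960399) = 0.197520
t=0.100000, w=0.197520:
  k1 = f(0.100000, 0.197520) = 0.960986
  k2 = f(0.200000, 0.293619) = 0.913788
  w ← 0.197520 + (0.1/2)·(0.960986 + 0.913788) = 0.291259
w(0.2) ≈ 0.2913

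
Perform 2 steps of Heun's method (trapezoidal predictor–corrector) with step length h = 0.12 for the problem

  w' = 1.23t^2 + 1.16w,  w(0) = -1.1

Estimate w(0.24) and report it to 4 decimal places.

Heun: k1 = f(t_n, w_n); k2 = f(t_n + h, w_n + h·k1); w_{n+1} = w_n + (h/2)·(k1 + k2).
t=0.000000, w=-1.100000:
  k1 = f(0.000000, -1.100000) = -1.276000
  k2 = f(0.120000, -1.253120) = -1.435907
  w ← -1.100000 + (0.12/2)·(-1.276000 + (-1.435907)) = -1.262714
t=0.120000, w=-1.262714:
  k1 = f(0.120000, -1.262714) = -1.447037
  k2 = f(0.240000, -1.436359) = -1.595328
  w ← -1.262714 + (0.12/2)·(-1.447037 + (-1.595328)) = -1.445256
w(0.24) ≈ -1.4453

-1.4453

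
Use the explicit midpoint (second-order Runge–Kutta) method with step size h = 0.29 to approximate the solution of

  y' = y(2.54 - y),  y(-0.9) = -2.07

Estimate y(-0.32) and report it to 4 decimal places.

Midpoint: k1 = f(t_n, y_n); k2 = f(t_n + h/2, y_n + (h/2)·k1); y_{n+1} = y_n + h·k2.
t=-0.900000, y=-2.070000:
  k1 = f(-0.900000, -2.070000) = -9.542700
  k2 = f(-0.755000, -3.453691) = -20.700361
  y ← -2.070000 + 0.29·(-20.700361) = -8.073105
t=-0.610000, y=-8.073105:
  k1 = f(-0.610000, -8.073105) = -85.680707
  k2 = f(-0.465000, -20.496807) = -472.181003
  y ← -8.073105 + 0.29·(-472.181003) = -145.005596
y(-0.32) ≈ -145.0056

-145.0056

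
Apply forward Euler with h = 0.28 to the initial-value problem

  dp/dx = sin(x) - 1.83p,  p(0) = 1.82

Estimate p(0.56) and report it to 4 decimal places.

Euler: p_{n+1} = p_n + h·f(x_n, p_n).
x=0.000000, p=1.820000: f=-3.330600 → p ← 1.820000 + 0.28·(-3.330600) = 0.887432
x=0.280000, p=0.887432: f=-1.347645 → p ← 0.887432 + 0.28·(-1.347645) = 0.510091
p(0.56) ≈ 0.5101

0.5101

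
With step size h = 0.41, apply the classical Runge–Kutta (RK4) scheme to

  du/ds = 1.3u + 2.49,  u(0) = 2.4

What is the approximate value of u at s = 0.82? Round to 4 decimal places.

10.6096

RK4: k1 = f(s_n, u_n); k2 = f(s_n + h/2, u_n + (h/2)·k1); k3 = f(s_n + h/2, u_n + (h/2)·k2); k4 = f(s_n + h, u_n + h·k3); u_{n+1} = u_n + (h/6)·(k1 + 2k2 + 2k3 + k4).
s=0.000000, u=2.400000:
  k1 = f(0.000000, 2.400000) = 5.610000
  k2 = f(0.205000, 3.550050) = 7.105065
  k3 = f(0.205000, 3.856538) = 7.503500
  k4 = f(0.410000, 5.476435) = 9.609365
  u ← 2.400000 + (0.41/6)·(k1 + 2k2 + 2k3 + k4) = 5.436494
s=0.410000, u=5.436494:
  k1 = f(0.410000, 5.436494) = 9.557442
  k2 = f(0.615000, 7.395769) = 12.104500
  k3 = f(0.615000, 7.917916) = 12.783291
  k4 = f(0.820000, 10.677643) = 16.370936
  u ← 5.436494 + (0.41/6)·(k1 + 2k2 + 2k3 + k4) = 10.609598
u(0.82) ≈ 10.6096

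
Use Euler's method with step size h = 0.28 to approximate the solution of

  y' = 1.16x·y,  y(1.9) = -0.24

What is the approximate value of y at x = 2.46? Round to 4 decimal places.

Euler: y_{n+1} = y_n + h·f(x_n, y_n).
x=1.900000, y=-0.240000: f=-0.528960 → y ← -0.240000 + 0.28·(-0.528960) = -0.388109
x=2.180000, y=-0.388109: f=-0.981450 → y ← -0.388109 + 0.28·(-0.981450) = -0.662915
y(2.46) ≈ -0.6629

-0.6629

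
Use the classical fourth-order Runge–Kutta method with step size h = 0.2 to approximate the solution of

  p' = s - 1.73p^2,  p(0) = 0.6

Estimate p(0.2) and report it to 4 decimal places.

0.5146

RK4: k1 = f(s_n, p_n); k2 = f(s_n + h/2, p_n + (h/2)·k1); k3 = f(s_n + h/2, p_n + (h/2)·k2); k4 = f(s_n + h, p_n + h·k3); p_{n+1} = p_n + (h/6)·(k1 + 2k2 + 2k3 + k4).
s=0.000000, p=0.600000:
  k1 = f(0.000000, 0.600000) = -0.622800
  k2 = f(0.100000, 0.537720) = -0.400217
  k3 = f(0.100000, 0.559978) = -0.442486
  k4 = f(0.200000, 0.511503) = -0.252629
  p ← 0.600000 + (0.2/6)·(k1 + 2k2 + 2k3 + k4) = 0.514639
p(0.2) ≈ 0.5146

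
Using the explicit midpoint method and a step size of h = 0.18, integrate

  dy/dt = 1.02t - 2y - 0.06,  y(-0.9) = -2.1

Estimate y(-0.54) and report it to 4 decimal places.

Midpoint: k1 = f(t_n, y_n); k2 = f(t_n + h/2, y_n + (h/2)·k1); y_{n+1} = y_n + h·k2.
t=-0.900000, y=-2.100000:
  k1 = f(-0.900000, -2.100000) = 3.222000
  k2 = f(-0.810000, -1.810020) = 2.733840
  y ← -2.100000 + 0.18·2.733840 = -1.607909
t=-0.720000, y=-1.607909:
  k1 = f(-0.720000, -1.607909) = 2.421418
  k2 = f(-0.630000, -1.389981) = 2.077362
  y ← -1.607909 + 0.18·2.077362 = -1.233984
y(-0.54) ≈ -1.2340

-1.2340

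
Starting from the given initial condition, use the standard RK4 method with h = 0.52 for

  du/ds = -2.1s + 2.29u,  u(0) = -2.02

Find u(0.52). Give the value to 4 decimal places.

RK4: k1 = f(s_n, u_n); k2 = f(s_n + h/2, u_n + (h/2)·k1); k3 = f(s_n + h/2, u_n + (h/2)·k2); k4 = f(s_n + h, u_n + h·k3); u_{n+1} = u_n + (h/6)·(k1 + 2k2 + 2k3 + k4).
s=0.000000, u=-2.020000:
  k1 = f(0.000000, -2.020000) = -4.625800
  k2 = f(0.260000, -3.222708) = -7.926001
  k3 = f(0.260000, -4.080760) = -9.890941
  k4 = f(0.520000, -7.163289) = -17.495933
  u ← -2.020000 + (0.52/6)·(k1 + 2k2 + 2k3 + k4) = -7.025487
u(0.52) ≈ -7.0255

-7.0255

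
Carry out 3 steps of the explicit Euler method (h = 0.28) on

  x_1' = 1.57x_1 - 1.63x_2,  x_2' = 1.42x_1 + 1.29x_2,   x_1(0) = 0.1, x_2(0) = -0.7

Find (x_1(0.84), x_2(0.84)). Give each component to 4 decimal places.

Euler on (x_1,x_2): x_1_{n+1} = x_1_n + h·x_1', x_2_{n+1} = x_2_n + h·x_2'.
0.000000: (0.100000, -0.700000); f=(1.298000, -0.761000) → (0.463440, -0.913080)
0.280000: (0.463440, -0.913080); f=(2.215921, -0.519788) → (1.083898, -1.058621)
0.560000: (1.083898, -1.058621); f=(3.427272, 0.173514) → (2.043534, -1.010037)
(x_1(0.84), x_2(0.84)) ≈ (2.0435, -1.0100)

2.0435, -1.0100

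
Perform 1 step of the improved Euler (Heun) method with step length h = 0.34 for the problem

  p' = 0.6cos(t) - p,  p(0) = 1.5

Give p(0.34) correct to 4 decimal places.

1.2402

Heun: k1 = f(t_n, p_n); k2 = f(t_n + h, p_n + h·k1); p_{n+1} = p_n + (h/2)·(k1 + k2).
t=0.000000, p=1.500000:
  k1 = f(0.000000, 1.500000) = -0.900000
  k2 = f(0.340000, 1.194000) = -0.628347
  p ← 1.500000 + (0.34/2)·(-0.900000 + (-0.628347)) = 1.240181
p(0.34) ≈ 1.2402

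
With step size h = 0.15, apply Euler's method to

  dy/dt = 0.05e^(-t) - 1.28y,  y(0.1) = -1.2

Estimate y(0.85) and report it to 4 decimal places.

Euler: y_{n+1} = y_n + h·f(t_n, y_n).
t=0.100000, y=-1.200000: f=1.581242 → y ← -1.200000 + 0.15·1.581242 = -0.962814
t=0.250000, y=-0.962814: f=1.271342 → y ← -0.962814 + 0.15·1.271342 = -0.772112
t=0.400000, y=-0.772112: f=1.021820 → y ← -0.772112 + 0.15·1.021820 = -0.618839
t=0.550000, y=-0.618839: f=0.820962 → y ← -0.618839 + 0.15·0.820962 = -0.495695
t=0.700000, y=-0.495695: f=0.659319 → y ← -0.495695 + 0.15·0.659319 = -0.396797
y(0.85) ≈ -0.3968

-0.3968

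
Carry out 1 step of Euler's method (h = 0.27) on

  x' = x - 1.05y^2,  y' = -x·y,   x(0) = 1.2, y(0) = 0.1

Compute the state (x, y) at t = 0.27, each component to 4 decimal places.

Euler on (x,y): x_{n+1} = x_n + h·x', y_{n+1} = y_n + h·y'.
0.000000: (1.200000, 0.100000); f=(1.189500, -0.120000) → (1.521165, 0.067600)
(x(0.27), y(0.27)) ≈ (1.5212, 0.0676)

1.5212, 0.0676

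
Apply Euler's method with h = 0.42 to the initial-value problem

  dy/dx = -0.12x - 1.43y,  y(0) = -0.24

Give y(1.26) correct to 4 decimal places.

Euler: y_{n+1} = y_n + h·f(x_n, y_n).
x=0.000000, y=-0.240000: f=0.343200 → y ← -0.240000 + 0.42·0.343200 = -0.095856
x=0.420000, y=-0.095856: f=0.086674 → y ← -0.095856 + 0.42·0.086674 = -0.059453
x=0.840000, y=-0.059453: f=-0.015782 → y ← -0.059453 + 0.42·(-0.015782) = -0.066081
y(1.26) ≈ -0.0661

-0.0661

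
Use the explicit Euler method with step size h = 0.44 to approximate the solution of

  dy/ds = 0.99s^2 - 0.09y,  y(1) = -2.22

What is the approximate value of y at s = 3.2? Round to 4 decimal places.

Euler: y_{n+1} = y_n + h·f(s_n, y_n).
s=1.000000, y=-2.220000: f=1.189800 → y ← -2.220000 + 0.44·1.189800 = -1.696488
s=1.440000, y=-1.696488: f=2.205548 → y ← -1.696488 + 0.44·2.205548 = -0.726047
s=1.880000, y=-0.726047: f=3.564400 → y ← -0.726047 + 0.44·3.564400 = 0.842289
s=2.320000, y=0.842289: f=5.252770 → y ← 0.842289 + 0.44·5.252770 = 3.153508
s=2.760000, y=3.153508: f=7.257608 → y ← 3.153508 + 0.44·7.257608 = 6.346856
y(3.2) ≈ 6.3469

6.3469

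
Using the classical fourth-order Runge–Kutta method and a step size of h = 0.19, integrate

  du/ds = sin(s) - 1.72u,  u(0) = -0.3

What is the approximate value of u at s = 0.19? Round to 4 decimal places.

-0.2002

RK4: k1 = f(s_n, u_n); k2 = f(s_n + h/2, u_n + (h/2)·k1); k3 = f(s_n + h/2, u_n + (h/2)·k2); k4 = f(s_n + h, u_n + h·k3); u_{n+1} = u_n + (h/6)·(k1 + 2k2 + 2k3 + k4).
s=0.000000, u=-0.300000:
  k1 = f(0.000000, -0.300000) = 0.516000
  k2 = f(0.095000, -0.250980) = 0.526543
  k3 = f(0.095000, -0.249978) = 0.524820
  k4 = f(0.190000, -0.200284) = 0.533348
  u ← -0.300000 + (0.19/6)·(k1 + 2k2 + 2k3 + k4) = -0.200184
u(0.19) ≈ -0.2002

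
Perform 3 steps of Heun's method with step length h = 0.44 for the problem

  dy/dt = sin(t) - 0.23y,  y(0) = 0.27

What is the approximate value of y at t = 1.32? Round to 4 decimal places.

Heun: k1 = f(t_n, y_n); k2 = f(t_n + h, y_n + h·k1); y_{n+1} = y_n + (h/2)·(k1 + k2).
t=0.000000, y=0.270000:
  k1 = f(0.000000, 0.270000) = -0.062100
  k2 = f(0.440000, 0.242676) = 0.370124
  y ← 0.270000 + (0.44/2)·(-0.062100 + 0.370124) = 0.337765
t=0.440000, y=0.337765:
  k1 = f(0.440000, 0.337765) = 0.348253
  k2 = f(0.880000, 0.490997) = 0.657810
  y ← 0.337765 + (0.44/2)·(0.348253 + 0.657810) = 0.559099
t=0.880000, y=0.559099:
  k1 = f(0.880000, 0.559099) = 0.642146
  k2 = f(1.320000, 0.841643) = 0.775137
  y ← 0.559099 + (0.44/2)·(0.642146 + 0.775137) = 0.870901
y(1.32) ≈ 0.8709

0.8709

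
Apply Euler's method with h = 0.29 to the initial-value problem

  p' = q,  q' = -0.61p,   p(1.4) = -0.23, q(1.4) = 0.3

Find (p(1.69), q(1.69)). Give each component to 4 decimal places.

-0.1430, 0.3407

Euler on (p,q): p_{n+1} = p_n + h·p', q_{n+1} = q_n + h·q'.
1.400000: (-0.230000, 0.300000); f=(0.300000, 0.140300) → (-0.143000, 0.340687)
(p(1.69), q(1.69)) ≈ (-0.1430, 0.3407)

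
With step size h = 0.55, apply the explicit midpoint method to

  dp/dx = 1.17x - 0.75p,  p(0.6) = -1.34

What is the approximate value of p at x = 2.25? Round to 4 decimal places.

1.3704

Midpoint: k1 = f(x_n, p_n); k2 = f(x_n + h/2, p_n + (h/2)·k1); p_{n+1} = p_n + h·k2.
x=0.600000, p=-1.340000:
  k1 = f(0.600000, -1.340000) = 1.707000
  k2 = f(0.875000, -0.870575) = 1.676681
  p ← -1.340000 + 0.55·1.676681 = -0.417825
x=1.150000, p=-0.417825:
  k1 = f(1.150000, -0.417825) = 1.658869
  k2 = f(1.425000, 0.038364) = 1.638477
  p ← -0.417825 + 0.55·1.638477 = 0.483337
x=1.700000, p=0.483337:
  k1 = f(1.700000, 0.483337) = 1.626497
  k2 = f(1.975000, 0.930624) = 1.612782
  p ← 0.483337 + 0.55·1.612782 = 1.370367
p(2.25) ≈ 1.3704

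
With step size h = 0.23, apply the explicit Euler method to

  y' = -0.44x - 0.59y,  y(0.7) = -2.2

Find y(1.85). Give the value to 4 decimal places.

-1.5346

Euler: y_{n+1} = y_n + h·f(x_n, y_n).
x=0.700000, y=-2.200000: f=0.990000 → y ← -2.200000 + 0.23·0.990000 = -1.972300
x=0.930000, y=-1.972300: f=0.754457 → y ← -1.972300 + 0.23·0.754457 = -1.798775
x=1.160000, y=-1.798775: f=0.550877 → y ← -1.798775 + 0.23·0.550877 = -1.672073
x=1.390000, y=-1.672073: f=0.374923 → y ← -1.672073 + 0.23·0.374923 = -1.585841
x=1.620000, y=-1.585841: f=0.222846 → y ← -1.585841 + 0.23·0.222846 = -1.534586
y(1.85) ≈ -1.5346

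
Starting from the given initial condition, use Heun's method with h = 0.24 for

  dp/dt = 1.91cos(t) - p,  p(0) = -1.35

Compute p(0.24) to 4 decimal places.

Heun: k1 = f(t_n, p_n); k2 = f(t_n + h, p_n + h·k1); p_{n+1} = p_n + (h/2)·(k1 + k2).
t=0.000000, p=-1.350000:
  k1 = f(0.000000, -1.350000) = 3.260000
  k2 = f(0.240000, -0.567600) = 2.422856
  p ← -1.350000 + (0.24/2)·(3.260000 + 2.422856) = -0.668057
p(0.24) ≈ -0.6681

-0.6681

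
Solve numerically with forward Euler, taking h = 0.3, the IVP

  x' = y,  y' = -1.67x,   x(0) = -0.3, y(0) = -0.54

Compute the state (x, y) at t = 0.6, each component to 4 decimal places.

Euler on (x,y): x_{n+1} = x_n + h·x', y_{n+1} = y_n + h·y'.
0.000000: (-0.300000, -0.540000); f=(-0.540000, 0.501000) → (-0.462000, -0.389700)
0.300000: (-0.462000, -0.389700); f=(-0.389700, 0.771540) → (-0.578910, -0.158238)
(x(0.6), y(0.6)) ≈ (-0.5789, -0.1582)

-0.5789, -0.1582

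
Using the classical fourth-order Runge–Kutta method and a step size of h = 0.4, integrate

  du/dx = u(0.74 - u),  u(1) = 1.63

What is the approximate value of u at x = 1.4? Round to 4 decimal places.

RK4: k1 = f(x_n, u_n); k2 = f(x_n + h/2, u_n + (h/2)·k1); k3 = f(x_n + h/2, u_n + (h/2)·k2); k4 = f(x_n + h, u_n + h·k3); u_{n+1} = u_n + (h/6)·(k1 + 2k2 + 2k3 + k4).
x=1.000000, u=1.630000:
  k1 = f(1.000000, 1.630000) = -1.450700
  k2 = f(1.200000, 1.339860) = -0.803728
  k3 = f(1.200000, 1.469254) = -1.071460
  k4 = f(1.400000, 1.201416) = -0.554353
  u ← 1.630000 + (0.4/6)·(k1 + 2k2 + 2k3 + k4) = 1.246305
u(1.4) ≈ 1.2463

1.2463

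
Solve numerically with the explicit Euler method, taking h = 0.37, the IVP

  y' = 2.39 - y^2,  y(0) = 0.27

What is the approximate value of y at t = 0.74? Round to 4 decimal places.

Euler: y_{n+1} = y_n + h·f(t_n, y_n).
t=0.000000, y=0.270000: f=2.317100 → y ← 0.270000 + 0.37·2.317100 = 1.127327
t=0.370000, y=1.127327: f=1.119134 → y ← 1.127327 + 0.37·1.119134 = 1.541407
y(0.74) ≈ 1.5414

1.5414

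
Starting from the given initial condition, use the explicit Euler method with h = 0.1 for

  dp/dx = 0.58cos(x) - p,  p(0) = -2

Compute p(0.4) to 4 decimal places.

Euler: p_{n+1} = p_n + h·f(x_n, p_n).
x=0.000000, p=-2.000000: f=2.580000 → p ← -2.000000 + 0.1·2.580000 = -1.742000
x=0.100000, p=-1.742000: f=2.319102 → p ← -1.742000 + 0.1·2.319102 = -1.510090
x=0.200000, p=-1.510090: f=2.078528 → p ← -1.510090 + 0.1·2.078528 = -1.302237
x=0.300000, p=-1.302237: f=1.856332 → p ← -1.302237 + 0.1·1.856332 = -1.116604
p(0.4) ≈ -1.1166

-1.1166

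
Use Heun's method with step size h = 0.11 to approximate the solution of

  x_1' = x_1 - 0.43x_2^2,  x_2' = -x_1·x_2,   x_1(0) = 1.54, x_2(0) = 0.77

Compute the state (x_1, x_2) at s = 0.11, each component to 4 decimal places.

1.6935, 0.6456

Heun on (x_1,x_2): k1 = f(s_n, state_n); k2 = f(s_n + h, state_n + h·k1); state_{n+1} = state_n + (h/2)·(k1 + k2).
0.000000: (1.540000, 0.770000)
  k1 = (1.285053, -1.185800)
  predictor → (1.681356, 0.639562)
  k2 = (1.505469, -1.075331)
  → (1.693479, 0.645638)
(x_1(0.11), x_2(0.11)) ≈ (1.6935, 0.6456)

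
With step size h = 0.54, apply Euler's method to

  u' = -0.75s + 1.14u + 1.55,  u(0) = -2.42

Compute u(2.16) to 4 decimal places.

-10.5174

Euler: u_{n+1} = u_n + h·f(s_n, u_n).
s=0.000000, u=-2.420000: f=-1.208800 → u ← -2.420000 + 0.54·(-1.208800) = -3.072752
s=0.540000, u=-3.072752: f=-2.357937 → u ← -3.072752 + 0.54·(-2.357937) = -4.346038
s=1.080000, u=-4.346038: f=-4.214483 → u ← -4.346038 + 0.54·(-4.214483) = -6.621859
s=1.620000, u=-6.621859: f=-7.213919 → u ← -6.621859 + 0.54·(-7.213919) = -10.517376
u(2.16) ≈ -10.5174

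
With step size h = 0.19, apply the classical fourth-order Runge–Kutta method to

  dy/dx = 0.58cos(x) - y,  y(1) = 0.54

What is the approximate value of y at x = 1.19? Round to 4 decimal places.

RK4: k1 = f(x_n, y_n); k2 = f(x_n + h/2, y_n + (h/2)·k1); k3 = f(x_n + h/2, y_n + (h/2)·k2); k4 = f(x_n + h, y_n + h·k3); y_{n+1} = y_n + (h/6)·(k1 + 2k2 + 2k3 + k4).
x=1.000000, y=0.540000:
  k1 = f(1.000000, 0.540000) = -0.226625
  k2 = f(1.095000, 0.518471) = -0.252804
  k3 = f(1.095000, 0.515984) = -0.250317
  k4 = f(1.190000, 0.492440) = -0.276877
  y ← 0.540000 + (0.19/6)·(k1 + 2k2 + 2k3 + k4) = 0.492191
y(1.19) ≈ 0.4922

0.4922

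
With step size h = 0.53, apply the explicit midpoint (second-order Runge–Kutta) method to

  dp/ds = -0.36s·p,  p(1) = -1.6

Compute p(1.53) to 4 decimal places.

-1.2507

Midpoint: k1 = f(s_n, p_n); k2 = f(s_n + h/2, p_n + (h/2)·k1); p_{n+1} = p_n + h·k2.
s=1.000000, p=-1.600000:
  k1 = f(1.000000, -1.600000) = 0.576000
  k2 = f(1.265000, -1.447360) = 0.659128
  p ← -1.600000 + 0.53·0.659128 = -1.250662
p(1.53) ≈ -1.2507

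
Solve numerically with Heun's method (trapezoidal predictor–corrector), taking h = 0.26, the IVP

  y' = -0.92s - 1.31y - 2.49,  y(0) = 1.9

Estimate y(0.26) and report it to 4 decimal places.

0.7948

Heun: k1 = f(s_n, y_n); k2 = f(s_n + h, y_n + h·k1); y_{n+1} = y_n + (h/2)·(k1 + k2).
s=0.000000, y=1.900000:
  k1 = f(0.000000, 1.900000) = -4.979000
  k2 = f(0.260000, 0.605460) = -3.522353
  y ← 1.900000 + (0.26/2)·(-4.979000 + (-3.522353)) = 0.794824
y(0.26) ≈ 0.7948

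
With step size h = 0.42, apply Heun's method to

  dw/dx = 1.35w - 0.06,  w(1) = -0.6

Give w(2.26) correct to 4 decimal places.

-3.2793

Heun: k1 = f(x_n, w_n); k2 = f(x_n + h, w_n + h·k1); w_{n+1} = w_n + (h/2)·(k1 + k2).
x=1.000000, w=-0.600000:
  k1 = f(1.000000, -0.600000) = -0.870000
  k2 = f(1.420000, -0.965400) = -1.363290
  w ← -0.600000 + (0.42/2)·(-0.870000 + (-1.363290)) = -1.068991
x=1.420000, w=-1.068991:
  k1 = f(1.420000, -1.068991) = -1.503138
  k2 = f(1.840000, -1.700309) = -2.355417
  w ← -1.068991 + (0.42/2)·(-1.503138 + (-2.355417)) = -1.879287
x=1.840000, w=-1.879287:
  k1 = f(1.840000, -1.879287) = -2.597038
  k2 = f(2.260000, -2.970043) = -4.069558
  w ← -1.879287 + (0.42/2)·(-2.597038 + (-4.069558)) = -3.279273
w(2.26) ≈ -3.2793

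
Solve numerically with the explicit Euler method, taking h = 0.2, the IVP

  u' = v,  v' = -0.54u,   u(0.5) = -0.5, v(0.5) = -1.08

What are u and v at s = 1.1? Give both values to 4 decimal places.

-1.1109, -0.8492

Euler on (u,v): u_{n+1} = u_n + h·u', v_{n+1} = v_n + h·v'.
0.500000: (-0.500000, -1.080000); f=(-1.080000, 0.270000) → (-0.716000, -1.026000)
0.700000: (-0.716000, -1.026000); f=(-1.026000, 0.386640) → (-0.921200, -0.948672)
0.900000: (-0.921200, -0.948672); f=(-0.948672, 0.497448) → (-1.110934, -0.849182)
(u(1.1), v(1.1)) ≈ (-1.1109, -0.8492)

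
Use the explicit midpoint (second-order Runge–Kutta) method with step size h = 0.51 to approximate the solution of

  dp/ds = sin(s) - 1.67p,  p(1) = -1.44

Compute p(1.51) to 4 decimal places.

Midpoint: k1 = f(s_n, p_n); k2 = f(s_n + h/2, p_n + (h/2)·k1); p_{n+1} = p_n + h·k2.
s=1.000000, p=-1.440000:
  k1 = f(1.000000, -1.440000) = 3.246271
  k2 = f(1.255000, -0.612201) = 1.972925
  p ← -1.440000 + 0.51·1.972925 = -0.433808
p(1.51) ≈ -0.4338

-0.4338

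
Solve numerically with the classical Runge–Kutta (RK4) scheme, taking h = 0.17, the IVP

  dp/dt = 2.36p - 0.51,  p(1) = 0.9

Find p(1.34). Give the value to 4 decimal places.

RK4: k1 = f(t_n, p_n); k2 = f(t_n + h/2, p_n + (h/2)·k1); k3 = f(t_n + h/2, p_n + (h/2)·k2); k4 = f(t_n + h, p_n + h·k3); p_{n+1} = p_n + (h/6)·(k1 + 2k2 + 2k3 + k4).
t=1.000000, p=0.900000:
  k1 = f(1.000000, 0.900000) = 1.614000
  k2 = f(1.085000, 1.037190) = 1.937768
  k3 = f(1.085000, 1.064710) = 2.002716
  k4 = f(1.170000, 1.240462) = 2.417490
  p ← 0.900000 + (0.17/6)·(k1 + 2k2 + 2k3 + k4) = 1.237520
t=1.170000, p=1.237520:
  k1 = f(1.170000, 1.237520) = 2.410546
  k2 = f(1.255000, 1.442416) = 2.894102
  k3 = f(1.255000, 1.483518) = 2.991103
  k4 = f(1.340000, 1.746007) = 3.610577
  p ← 1.237520 + (0.17/6)·(k1 + 2k2 + 2k3 + k4) = 1.741613
p(1.34) ≈ 1.7416

1.7416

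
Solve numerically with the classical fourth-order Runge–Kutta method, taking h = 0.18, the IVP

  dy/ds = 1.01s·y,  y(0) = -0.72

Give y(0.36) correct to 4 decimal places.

RK4: k1 = f(s_n, y_n); k2 = f(s_n + h/2, y_n + (h/2)·k1); k3 = f(s_n + h/2, y_n + (h/2)·k2); k4 = f(s_n + h, y_n + h·k3); y_{n+1} = y_n + (h/6)·(k1 + 2k2 + 2k3 + k4).
s=0.000000, y=-0.720000:
  k1 = f(0.000000, -0.720000) = 0.000000
  k2 = f(0.090000, -0.720000) = -0.065448
  k3 = f(0.090000, -0.725890) = -0.065983
  k4 = f(0.180000, -0.731877) = -0.133055
  y ← -0.720000 + (0.18/6)·(k1 + 2k2 + 2k3 + k4) = -0.731878
s=0.180000, y=-0.731878:
  k1 = f(0.180000, -0.731878) = -0.133055
  k2 = f(0.270000, -0.743853) = -0.202849
  k3 = f(0.270000, -0.750134) = -0.204562
  k4 = f(0.360000, -0.768699) = -0.279499
  y ← -0.731878 + (0.18/6)·(k1 + 2k2 + 2k3 + k4) = -0.768699
y(0.36) ≈ -0.7687

-0.7687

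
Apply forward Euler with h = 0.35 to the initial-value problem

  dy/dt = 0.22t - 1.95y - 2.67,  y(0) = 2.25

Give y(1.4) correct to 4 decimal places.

-1.2318

Euler: y_{n+1} = y_n + h·f(t_n, y_n).
t=0.000000, y=2.250000: f=-7.057500 → y ← 2.250000 + 0.35·(-7.057500) = -0.220125
t=0.350000, y=-0.220125: f=-2.163756 → y ← -0.220125 + 0.35·(-2.163756) = -0.977440
t=0.700000, y=-0.977440: f=-0.609993 → y ← -0.977440 + 0.35·(-0.609993) = -1.190937
t=1.050000, y=-1.190937: f=-0.116673 → y ← -1.190937 + 0.35·(-0.116673) = -1.231773
y(1.4) ≈ -1.2318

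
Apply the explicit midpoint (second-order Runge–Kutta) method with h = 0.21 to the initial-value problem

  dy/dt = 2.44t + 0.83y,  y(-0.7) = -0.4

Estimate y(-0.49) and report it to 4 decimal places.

Midpoint: k1 = f(t_n, y_n); k2 = f(t_n + h/2, y_n + (h/2)·k1); y_{n+1} = y_n + h·k2.
t=-0.700000, y=-0.400000:
  k1 = f(-0.700000, -0.400000) = -2.040000
  k2 = f(-0.595000, -0.614200) = -1.961586
  y ← -0.400000 + 0.21·(-1.961586) = -0.811933
y(-0.49) ≈ -0.8119

-0.8119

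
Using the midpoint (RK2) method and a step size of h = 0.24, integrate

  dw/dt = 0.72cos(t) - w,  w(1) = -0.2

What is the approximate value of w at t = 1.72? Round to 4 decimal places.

-0.0420

Midpoint: k1 = f(t_n, w_n); k2 = f(t_n + h/2, w_n + (h/2)·k1); w_{n+1} = w_n + h·k2.
t=1.000000, w=-0.200000:
  k1 = f(1.000000, -0.200000) = 0.589018
  k2 = f(1.120000, -0.129318) = 0.443009
  w ← -0.200000 + 0.24·0.443009 = -0.093678
t=1.240000, w=-0.093678:
  k1 = f(1.240000, -0.093678) = 0.327531
  k2 = f(1.360000, -0.054374) = 0.205026
  w ← -0.093678 + 0.24·0.205026 = -0.044472
t=1.480000, w=-0.044472:
  k1 = f(1.480000, -0.044472) = 0.109755
  k2 = f(1.600000, -0.031301) = 0.010277
  w ← -0.044472 + 0.24·0.010277 = -0.042005
w(1.72) ≈ -0.0420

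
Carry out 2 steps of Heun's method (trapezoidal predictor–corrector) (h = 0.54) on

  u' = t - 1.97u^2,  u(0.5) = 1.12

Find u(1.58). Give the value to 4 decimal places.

Heun: k1 = f(t_n, u_n); k2 = f(t_n + h, u_n + h·k1); u_{n+1} = u_n + (h/2)·(k1 + k2).
t=0.500000, u=1.120000:
  k1 = f(0.500000, 1.120000) = -1.971168
  k2 = f(1.040000, 0.055569) = 1.033917
  u ← 1.120000 + (0.54/2)·(-1.971168 + 1.033917) = 0.866942
t=1.040000, u=0.866942:
  k1 = f(1.040000, 0.866942) = -0.440630
  k2 = f(1.580000, 0.629002) = 0.800582
  u ← 0.866942 + (0.54/2)·(-0.440630 + 0.800582) = 0.964129
u(1.58) ≈ 0.9641

0.9641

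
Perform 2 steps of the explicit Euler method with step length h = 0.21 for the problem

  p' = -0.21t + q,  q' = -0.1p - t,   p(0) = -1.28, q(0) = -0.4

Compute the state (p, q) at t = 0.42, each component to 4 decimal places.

Euler on (p,q): p_{n+1} = p_n + h·p', q_{n+1} = q_n + h·q'.
0.000000: (-1.280000, -0.400000); f=(-0.400000, 0.128000) → (-1.364000, -0.373120)
0.210000: (-1.364000, -0.373120); f=(-0.417220, -0.073600) → (-1.451616, -0.388576)
(p(0.42), q(0.42)) ≈ (-1.4516, -0.3886)

-1.4516, -0.3886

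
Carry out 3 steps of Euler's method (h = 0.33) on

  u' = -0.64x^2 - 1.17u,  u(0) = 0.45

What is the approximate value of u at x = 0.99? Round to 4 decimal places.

Euler: u_{n+1} = u_n + h·f(x_n, u_n).
x=0.000000, u=0.450000: f=-0.526500 → u ← 0.450000 + 0.33·(-0.526500) = 0.276255
x=0.330000, u=0.276255: f=-0.392914 → u ← 0.276255 + 0.33·(-0.392914) = 0.146593
x=0.660000, u=0.146593: f=-0.450298 → u ← 0.146593 + 0.33·(-0.450298) = -0.002005
u(0.99) ≈ -0.0020

-0.0020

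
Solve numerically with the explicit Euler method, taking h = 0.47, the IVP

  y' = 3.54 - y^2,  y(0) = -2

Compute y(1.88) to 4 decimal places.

-15.3359

Euler: y_{n+1} = y_n + h·f(x_n, y_n).
x=0.000000, y=-2.000000: f=-0.460000 → y ← -2.000000 + 0.47·(-0.460000) = -2.216200
x=0.470000, y=-2.216200: f=-1.371542 → y ← -2.216200 + 0.47·(-1.371542) = -2.860825
x=0.940000, y=-2.860825: f=-4.644319 → y ← -2.860825 + 0.47·(-4.644319) = -5.043655
x=1.410000, y=-5.043655: f=-21.898456 → y ← -5.043655 + 0.47·(-21.898456) = -15.335930
y(1.88) ≈ -15.3359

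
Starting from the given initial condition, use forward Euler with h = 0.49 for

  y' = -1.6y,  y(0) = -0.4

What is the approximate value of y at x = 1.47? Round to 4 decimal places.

Euler: y_{n+1} = y_n + h·f(x_n, y_n).
x=0.000000, y=-0.400000: f=0.640000 → y ← -0.400000 + 0.49·0.640000 = -0.086400
x=0.490000, y=-0.086400: f=0.138240 → y ← -0.086400 + 0.49·0.138240 = -0.018662
x=0.980000, y=-0.018662: f=0.029860 → y ← -0.018662 + 0.49·0.029860 = -0.004031
y(1.47) ≈ -0.0040

-0.0040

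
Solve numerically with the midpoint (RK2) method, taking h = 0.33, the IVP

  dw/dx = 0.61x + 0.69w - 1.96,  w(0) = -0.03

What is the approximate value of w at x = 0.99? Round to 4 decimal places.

Midpoint: k1 = f(x_n, w_n); k2 = f(x_n + h/2, w_n + (h/2)·k1); w_{n+1} = w_n + h·k2.
x=0.000000, w=-0.030000:
  k1 = f(0.000000, -0.030000) = -1.980700
  k2 = f(0.165000, -0.356815) = -2.105553
  w ← -0.030000 + 0.33·(-2.105553) = -0.724832
x=0.330000, w=-0.724832:
  k1 = f(0.330000, -0.724832) = -2.258834
  k2 = f(0.495000, -1.097540) = -2.415353
  w ← -0.724832 + 0.33·(-2.415353) = -1.521899
x=0.660000, w=-1.521899:
  k1 = f(0.660000, -1.521899) = -2.607510
  k2 = f(0.825000, -1.952138) = -2.803725
  w ← -1.521899 + 0.33·(-2.803725) = -2.447128
w(0.99) ≈ -2.4471

-2.4471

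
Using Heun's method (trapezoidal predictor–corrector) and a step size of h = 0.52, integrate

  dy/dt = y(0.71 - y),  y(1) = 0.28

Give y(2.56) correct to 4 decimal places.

Heun: k1 = f(t_n, y_n); k2 = f(t_n + h, y_n + h·k1); y_{n+1} = y_n + (h/2)·(k1 + k2).
t=1.000000, y=0.280000:
  k1 = f(1.000000, 0.280000) = 0.120400
  k2 = f(1.520000, 0.342608) = 0.125871
  y ← 0.280000 + (0.52/2)·(0.120400 + 0.125871) = 0.344031
t=1.520000, y=0.344031:
  k1 = f(1.520000, 0.344031) = 0.125905
  k2 = f(2.040000, 0.409501) = 0.123055
  y ← 0.344031 + (0.52/2)·(0.125905 + 0.123055) = 0.408760
t=2.040000, y=0.408760:
  k1 = f(2.040000, 0.408760) = 0.123135
  k2 = f(2.560000, 0.472790) = 0.112150
  y ← 0.408760 + (0.52/2)·(0.123135 + 0.112150) = 0.469934
y(2.56) ≈ 0.4699

0.4699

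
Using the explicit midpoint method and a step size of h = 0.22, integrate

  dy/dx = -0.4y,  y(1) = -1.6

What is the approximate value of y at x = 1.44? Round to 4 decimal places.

Midpoint: k1 = f(x_n, y_n); k2 = f(x_n + h/2, y_n + (h/2)·k1); y_{n+1} = y_n + h·k2.
x=1.000000, y=-1.600000:
  k1 = f(1.000000, -1.600000) = 0.640000
  k2 = f(1.110000, -1.529600) = 0.611840
  y ← -1.600000 + 0.22·0.611840 = -1.465395
x=1.220000, y=-1.465395:
  k1 = f(1.220000, -1.465395) = 0.586158
  k2 = f(1.330000, -1.400918) = 0.560367
  y ← -1.465395 + 0.22·0.560367 = -1.342114
y(1.44) ≈ -1.3421

-1.3421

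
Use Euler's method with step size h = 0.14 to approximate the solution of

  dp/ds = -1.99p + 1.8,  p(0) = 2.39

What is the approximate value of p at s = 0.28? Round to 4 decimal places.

Euler: p_{n+1} = p_n + h·f(s_n, p_n).
s=0.000000, p=2.390000: f=-2.956100 → p ← 2.390000 + 0.14·(-2.956100) = 1.976146
s=0.140000, p=1.976146: f=-2.132531 → p ← 1.976146 + 0.14·(-2.132531) = 1.677592
p(0.28) ≈ 1.6776

1.6776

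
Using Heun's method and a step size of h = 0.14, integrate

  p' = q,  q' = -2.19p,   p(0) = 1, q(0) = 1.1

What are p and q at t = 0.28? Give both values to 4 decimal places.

1.2160, 0.4060

Heun on (p,q): k1 = f(t_n, state_n); k2 = f(t_n + h, state_n + h·k1); state_{n+1} = state_n + (h/2)·(k1 + k2).
0.000000: (1.000000, 1.100000)
  k1 = (1.100000, -2.190000)
  predictor → (1.154000, 0.793400)
  k2 = (0.793400, -2.527260)
  → (1.132538, 0.769792)
0.140000: (1.132538, 0.769792)
  k1 = (0.769792, -2.480258)
  predictor → (1.240309, 0.422556)
  k2 = (0.422556, -2.716276)
  → (1.216002, 0.406034)
(p(0.28), q(0.28)) ≈ (1.2160, 0.4060)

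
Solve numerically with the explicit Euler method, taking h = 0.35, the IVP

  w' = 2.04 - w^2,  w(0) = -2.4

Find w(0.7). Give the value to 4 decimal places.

Euler: w_{n+1} = w_n + h·f(s_n, w_n).
s=0.000000, w=-2.400000: f=-3.720000 → w ← -2.400000 + 0.35·(-3.720000) = -3.702000
s=0.350000, w=-3.702000: f=-11.664804 → w ← -3.702000 + 0.35·(-11.664804) = -7.784681
w(0.7) ≈ -7.7847

-7.7847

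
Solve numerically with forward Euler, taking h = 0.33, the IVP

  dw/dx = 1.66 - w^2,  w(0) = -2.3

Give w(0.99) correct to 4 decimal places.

-22.5534

Euler: w_{n+1} = w_n + h·f(x_n, w_n).
x=0.000000, w=-2.300000: f=-3.630000 → w ← -2.300000 + 0.33·(-3.630000) = -3.497900
x=0.330000, w=-3.497900: f=-10.575304 → w ← -3.497900 + 0.33·(-10.575304) = -6.987750
x=0.660000, w=-6.987750: f=-47.168656 → w ← -6.987750 + 0.33·(-47.168656) = -22.553407
w(0.99) ≈ -22.5534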